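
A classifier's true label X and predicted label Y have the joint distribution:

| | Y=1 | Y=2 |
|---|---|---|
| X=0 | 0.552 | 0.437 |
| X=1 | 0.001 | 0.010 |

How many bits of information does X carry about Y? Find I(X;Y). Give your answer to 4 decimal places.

Marginals: p(X) = (0.9890, 0.0110), p(Y) = (0.5530, 0.4470).
I(X;Y) = Σ p(x,y)·log₂[p(x,y)/(p(x)p(y))].
  (0,1): 0.552·log₂(1.0093) = 0.00737
  (0,2): 0.437·log₂(0.9885) = -0.00729
  (1,1): 0.001·log₂(0.1644) = -0.00260
  (1,2): 0.010·log₂(2.0338) = 0.01024
Sum = 0.0077 bits.

0.0077 bits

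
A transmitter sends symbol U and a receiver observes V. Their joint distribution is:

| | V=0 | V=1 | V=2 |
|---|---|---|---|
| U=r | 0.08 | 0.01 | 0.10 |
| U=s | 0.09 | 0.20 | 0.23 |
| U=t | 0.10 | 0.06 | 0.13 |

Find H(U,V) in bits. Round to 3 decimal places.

2.913 bits

H(U,V) = −Σ p(x,y)·log₂ p(x,y) over all 9 cells.
  cell (r,0): −0.08·log₂0.08 = 0.2915
  cell (r,1): −0.01·log₂0.01 = 0.0664
  cell (r,2): −0.10·log₂0.10 = 0.3322
  cell (s,0): −0.09·log₂0.09 = 0.3127
  cell (s,1): −0.20·log₂0.20 = 0.4644
  cell (s,2): −0.23·log₂0.23 = 0.4877
  cell (t,0): −0.10·log₂0.10 = 0.3322
  cell (t,1): −0.06·log₂0.06 = 0.2435
  cell (t,2): −0.13·log₂0.13 = 0.3826
Sum = 2.913 bits.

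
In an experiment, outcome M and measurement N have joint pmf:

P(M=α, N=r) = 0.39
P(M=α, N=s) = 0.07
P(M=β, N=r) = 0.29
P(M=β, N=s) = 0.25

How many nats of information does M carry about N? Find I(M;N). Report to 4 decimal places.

Marginals: p(M) = (0.4600, 0.5400), p(N) = (0.6800, 0.3200).
I(M;N) = H(M) + H(N) − H(M,N).
H(M) = 0.6899, H(N) = 0.6269, H(M,N) = 1.2589.
I(M;N) = 0.6899 + 0.6269 − 1.2589 = 0.0579 nats.

0.0579 nats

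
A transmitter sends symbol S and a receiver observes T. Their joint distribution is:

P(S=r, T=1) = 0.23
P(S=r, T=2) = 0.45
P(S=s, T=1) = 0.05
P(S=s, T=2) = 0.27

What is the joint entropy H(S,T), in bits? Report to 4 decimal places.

H(S,T) = −Σ p(x,y)·log₂ p(x,y) over all 4 cells.
  cell (r,1): −0.23·log₂0.23 = 0.48767
  cell (r,2): −0.45·log₂0.45 = 0.51840
  cell (s,1): −0.05·log₂0.05 = 0.21610
  cell (s,2): −0.27·log₂0.27 = 0.51002
Sum = 1.7322 bits.

1.7322 bits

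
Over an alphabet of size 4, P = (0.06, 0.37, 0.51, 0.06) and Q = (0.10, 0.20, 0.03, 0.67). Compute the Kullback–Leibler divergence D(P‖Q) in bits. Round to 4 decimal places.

2.1599 bits

D(P‖Q) = Σ p·log₂(p/q).
  0.06·log₂(0.06/0.10) = -0.04422
  0.37·log₂(0.37/0.20) = 0.32838
  0.51·log₂(0.51/0.03) = 2.08461
  0.06·log₂(0.06/0.67) = -0.20887
D(P‖Q) = 2.1599 bits.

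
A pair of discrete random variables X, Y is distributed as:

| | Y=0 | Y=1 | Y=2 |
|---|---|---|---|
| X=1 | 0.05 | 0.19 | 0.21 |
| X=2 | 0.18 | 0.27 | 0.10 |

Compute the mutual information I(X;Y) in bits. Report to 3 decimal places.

0.088 bits

Marginals: p(X) = (0.4500, 0.5500), p(Y) = (0.2300, 0.4600, 0.3100).
I(X;Y) = Σ p(x,y)·log₂[p(x,y)/(p(x)p(y))].
  (1,0): 0.05·log₂(0.4831) = -0.0525
  (1,1): 0.19·log₂(0.9179) = -0.0235
  (1,2): 0.21·log₂(1.5054) = 0.1239
  (2,0): 0.18·log₂(1.4229) = 0.0916
  (2,1): 0.27·log₂(1.0672) = 0.0253
  (2,2): 0.10·log₂(0.5865) = -0.0770
Sum = 0.088 bits.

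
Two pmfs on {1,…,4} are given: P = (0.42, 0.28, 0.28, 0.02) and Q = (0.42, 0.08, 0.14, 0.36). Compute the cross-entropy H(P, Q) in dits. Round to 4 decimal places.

0.7133 dits

H(P,Q) = −Σ p·log₁₀ q.
  −0.42·log₁₀(0.42) = 0.15824
  −0.28·log₁₀(0.08) = 0.30713
  −0.28·log₁₀(0.14) = 0.23908
  −0.02·log₁₀(0.36) = 0.00887
H(P,Q) = 0.7133 dits.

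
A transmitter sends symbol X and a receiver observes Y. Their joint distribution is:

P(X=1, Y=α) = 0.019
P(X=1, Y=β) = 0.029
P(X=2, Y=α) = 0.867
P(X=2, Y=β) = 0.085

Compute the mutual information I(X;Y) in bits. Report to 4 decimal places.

Marginals: p(X) = (0.0480, 0.9520), p(Y) = (0.8860, 0.1140).
I(X;Y) = Σ p(x,y)·log₂[p(x,y)/(p(x)p(y))].
  (1,α): 0.019·log₂(0.4468) = -0.02209
  (1,β): 0.029·log₂(5.2997) = 0.06977
  (2,α): 0.867·log₂(1.0279) = 0.03441
  (2,β): 0.085·log₂(0.7832) = -0.02997
Sum = 0.0521 bits.

0.0521 bits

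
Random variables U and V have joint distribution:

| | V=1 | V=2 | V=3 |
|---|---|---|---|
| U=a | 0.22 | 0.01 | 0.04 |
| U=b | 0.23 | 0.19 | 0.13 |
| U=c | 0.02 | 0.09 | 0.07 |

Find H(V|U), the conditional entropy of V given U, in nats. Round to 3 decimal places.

0.917 nats

Chain rule: H(V|U) = H(U,V) − H(U).
Marginals: p(U) = (0.2700, 0.5500, 0.1800), p(V) = (0.4700, 0.2900, 0.2400).
H(U,V) = 1.9078 nats; H(U) = 0.9910 nats.
H(V|U) = 1.9078 − 0.9910 = 0.917 nats.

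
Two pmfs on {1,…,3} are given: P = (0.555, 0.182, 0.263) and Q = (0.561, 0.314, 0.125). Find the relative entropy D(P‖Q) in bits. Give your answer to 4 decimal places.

D(P‖Q) = Σ p·log₂(p/q).
  0.555·log₂(0.555/0.561) = -0.00861
  0.182·log₂(0.182/0.314) = -0.14320
  0.263·log₂(0.263/0.125) = 0.28223
D(P‖Q) = 0.1304 bits.

0.1304 bits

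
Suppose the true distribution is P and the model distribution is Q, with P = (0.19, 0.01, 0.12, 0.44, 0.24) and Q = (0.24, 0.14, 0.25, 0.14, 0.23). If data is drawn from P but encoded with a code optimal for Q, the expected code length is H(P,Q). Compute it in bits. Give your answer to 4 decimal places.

H(P,Q) = −Σ p·log₂ q.
  −0.19·log₂(0.24) = 0.39119
  −0.01·log₂(0.14) = 0.02837
  −0.12·log₂(0.25) = 0.24000
  −0.44·log₂(0.14) = 1.24806
  −0.24·log₂(0.23) = 0.50887
H(P,Q) = 2.4165 bits.

2.4165 bits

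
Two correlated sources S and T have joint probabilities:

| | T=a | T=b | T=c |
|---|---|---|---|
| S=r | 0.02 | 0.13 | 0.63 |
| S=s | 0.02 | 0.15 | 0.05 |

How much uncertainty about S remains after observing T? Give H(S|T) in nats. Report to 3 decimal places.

Chain rule: H(S|T) = H(S,T) − H(T).
Marginals: p(S) = (0.7800, 0.2200), p(T) = (0.0400, 0.2800, 0.6800).
H(S,T) = 1.1471 nats; H(T) = 0.7474 nats.
H(S|T) = 1.1471 − 0.7474 = 0.400 nats.

0.400 nats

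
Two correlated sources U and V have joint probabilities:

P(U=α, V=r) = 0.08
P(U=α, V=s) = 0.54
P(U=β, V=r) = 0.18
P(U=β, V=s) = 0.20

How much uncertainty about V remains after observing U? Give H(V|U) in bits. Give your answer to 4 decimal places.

Chain rule: H(V|U) = H(U,V) − H(U).
Marginals: p(U) = (0.6200, 0.3800), p(V) = (0.2600, 0.7400).
H(U,V) = 1.6812 bits; H(U) = 0.9580 bits.
H(V|U) = 1.6812 − 0.9580 = 0.7232 bits.

0.7232 bits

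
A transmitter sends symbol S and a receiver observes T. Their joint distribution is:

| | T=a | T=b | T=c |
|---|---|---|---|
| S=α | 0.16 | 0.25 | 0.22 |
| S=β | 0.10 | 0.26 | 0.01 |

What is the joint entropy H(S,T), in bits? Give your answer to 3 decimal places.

H(S,T) = −Σ p(x,y)·log₂ p(x,y) over all 6 cells.
  cell (α,a): −0.16·log₂0.16 = 0.4230
  cell (α,b): −0.25·log₂0.25 = 0.5000
  cell (α,c): −0.22·log₂0.22 = 0.4806
  cell (β,a): −0.10·log₂0.10 = 0.3322
  cell (β,b): −0.26·log₂0.26 = 0.5053
  cell (β,c): −0.01·log₂0.01 = 0.0664
Sum = 2.308 bits.

2.308 bits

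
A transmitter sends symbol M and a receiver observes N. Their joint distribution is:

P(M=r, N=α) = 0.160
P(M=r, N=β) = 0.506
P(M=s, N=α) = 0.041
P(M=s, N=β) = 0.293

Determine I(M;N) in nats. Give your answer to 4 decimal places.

Marginals: p(M) = (0.6660, 0.3340), p(N) = (0.2010, 0.7990).
I(M;N) = Σ p(x,y)·ln[p(x,y)/(p(x)p(y))].
  (r,α): 0.160·ln(1.1952) = 0.02853
  (r,β): 0.506·ln(0.9509) = -0.02548
  (s,α): 0.041·ln(0.6107) = -0.02022
  (s,β): 0.293·ln(1.0979) = 0.02737
Sum = 0.0102 nats.

0.0102 nats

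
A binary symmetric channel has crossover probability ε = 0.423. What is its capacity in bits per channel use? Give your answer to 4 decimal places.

Binary symmetric channel: C = 1 − h₂(ε) where h₂ is the binary entropy function.
h₂(0.423) = −0.423·log₂0.423 − 0.577·log₂0.577 = 0.9828.
C = 1 − 0.9828 = 0.0172 bits per channel use.

0.0172 bits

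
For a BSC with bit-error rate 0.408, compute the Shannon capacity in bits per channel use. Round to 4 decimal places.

0.0246 bits

Binary symmetric channel: C = 1 − h₂(ε) where h₂ is the binary entropy function.
h₂(0.408) = −0.408·log₂0.408 − 0.592·log₂0.592 = 0.9754.
C = 1 − 0.9754 = 0.0246 bits per channel use.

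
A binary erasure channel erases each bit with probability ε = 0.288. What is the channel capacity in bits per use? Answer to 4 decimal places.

Binary erasure channel: capacity C = 1 − ε.
C = 1 − 0.288 = 0.7120 bits per channel use.

0.7120 bits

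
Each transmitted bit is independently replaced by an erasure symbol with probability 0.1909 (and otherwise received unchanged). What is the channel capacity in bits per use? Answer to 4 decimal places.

0.8091 bits

Binary erasure channel: capacity C = 1 − ε.
C = 1 − 0.1909 = 0.8091 bits per channel use.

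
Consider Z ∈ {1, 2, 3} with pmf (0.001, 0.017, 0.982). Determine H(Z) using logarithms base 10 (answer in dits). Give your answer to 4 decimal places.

H(Z) = −Σ p·log₁₀ p.
  −(0.001)·log₁₀(0.001) = 0.00300
  −(0.017)·log₁₀(0.017) = 0.03008
  −(0.982)·log₁₀(0.982) = 0.00775
Sum: 0.00300 + 0.03008 + 0.00775 = 0.0408 dits.

0.0408 dits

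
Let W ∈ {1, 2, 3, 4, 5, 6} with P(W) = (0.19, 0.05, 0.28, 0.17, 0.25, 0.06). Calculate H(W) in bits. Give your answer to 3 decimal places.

H(W) = −Σ p·log₂ p.
  −(0.19)·log₂(0.19) = 0.4552
  −(0.05)·log₂(0.05) = 0.2161
  −(0.28)·log₂(0.28) = 0.5142
  −(0.17)·log₂(0.17) = 0.4346
  −(0.25)·log₂(0.25) = 0.5000
  −(0.06)·log₂(0.06) = 0.2435
Sum: 0.4552 + 0.2161 + 0.5142 + 0.4346 + 0.5000 + 0.2435 = 2.364 bits.

2.364 bits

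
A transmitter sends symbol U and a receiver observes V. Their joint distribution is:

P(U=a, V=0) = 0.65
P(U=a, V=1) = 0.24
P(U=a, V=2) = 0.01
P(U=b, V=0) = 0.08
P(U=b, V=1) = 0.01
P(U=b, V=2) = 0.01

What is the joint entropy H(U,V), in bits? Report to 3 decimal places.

1.389 bits

H(U,V) = −Σ p(x,y)·log₂ p(x,y) over all 6 cells.
  cell (a,0): −0.65·log₂0.65 = 0.4040
  cell (a,1): −0.24·log₂0.24 = 0.4941
  cell (a,2): −0.01·log₂0.01 = 0.0664
  cell (b,0): −0.08·log₂0.08 = 0.2915
  cell (b,1): −0.01·log₂0.01 = 0.0664
  cell (b,2): −0.01·log₂0.01 = 0.0664
Sum = 1.389 bits.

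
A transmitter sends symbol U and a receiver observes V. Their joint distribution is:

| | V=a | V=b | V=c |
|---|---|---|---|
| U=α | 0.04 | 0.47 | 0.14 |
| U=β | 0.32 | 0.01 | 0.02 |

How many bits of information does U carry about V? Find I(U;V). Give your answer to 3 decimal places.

Marginals: p(U) = (0.6500, 0.3500), p(V) = (0.3600, 0.4800, 0.1600).
I(U;V) = H(U) + H(V) − H(U,V).
H(U) = 0.9341, H(V) = 1.4619, H(U,V) = 1.8002.
I(U;V) = 0.9341 + 1.4619 − 1.8002 = 0.596 bits.

0.596 bits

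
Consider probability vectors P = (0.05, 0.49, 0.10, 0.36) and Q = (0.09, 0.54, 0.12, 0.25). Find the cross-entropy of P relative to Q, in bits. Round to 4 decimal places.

1.6352 bits

H(P,Q) = −Σ p·log₂ q.
  −0.05·log₂(0.09) = 0.17370
  −0.49·log₂(0.54) = 0.43559
  −0.10·log₂(0.12) = 0.30589
  −0.36·log₂(0.25) = 0.72000
H(P,Q) = 1.6352 bits.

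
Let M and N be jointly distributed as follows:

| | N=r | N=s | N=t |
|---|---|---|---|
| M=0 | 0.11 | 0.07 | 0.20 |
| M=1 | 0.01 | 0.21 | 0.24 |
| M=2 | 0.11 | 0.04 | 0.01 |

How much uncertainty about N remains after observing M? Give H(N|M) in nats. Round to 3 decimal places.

Marginals: p(M) = (0.3800, 0.4600, 0.1600), p(N) = (0.2300, 0.3200, 0.4500).
H(N|M) = Σ p(M) · H(N|M=·).
  M=0: p=0.3800, H(N|M=0) = 1.0083
  M=1: p=0.4600, H(N|M=1) = 0.7806
  M=2: p=0.1600, H(N|M=2) = 0.7775
Weighted sum = 0.867 nats.

0.867 nats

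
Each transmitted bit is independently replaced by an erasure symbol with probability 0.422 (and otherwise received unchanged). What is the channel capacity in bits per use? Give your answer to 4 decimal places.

Binary erasure channel: capacity C = 1 − ε.
C = 1 − 0.422 = 0.5780 bits per channel use.

0.5780 bits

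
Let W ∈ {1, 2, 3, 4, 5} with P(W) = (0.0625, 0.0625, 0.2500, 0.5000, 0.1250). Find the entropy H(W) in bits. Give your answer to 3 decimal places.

1.875 bits

H(W) = −Σ p·log₂ p.
  −(0.0625)·log₂(0.0625) = 0.2500
  −(0.0625)·log₂(0.0625) = 0.2500
  −(0.2500)·log₂(0.2500) = 0.5000
  −(0.5000)·log₂(0.5000) = 0.5000
  −(0.1250)·log₂(0.1250) = 0.3750
Sum: 0.2500 + 0.2500 + 0.5000 + 0.5000 + 0.3750 = 1.875 bits.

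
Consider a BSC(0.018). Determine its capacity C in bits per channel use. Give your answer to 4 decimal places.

Binary symmetric channel: C = 1 − h₂(ε) where h₂ is the binary entropy function.
h₂(0.018) = −0.018·log₂0.018 − 0.982·log₂0.982 = 0.1301.
C = 1 − 0.1301 = 0.8699 bits per channel use.

0.8699 bits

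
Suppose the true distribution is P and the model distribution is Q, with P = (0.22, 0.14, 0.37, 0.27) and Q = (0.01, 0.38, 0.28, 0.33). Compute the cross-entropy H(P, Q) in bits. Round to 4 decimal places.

2.7684 bits

H(P,Q) = −Σ p·log₂ q.
  −0.22·log₂(0.01) = 1.46165
  −0.14·log₂(0.38) = 0.19543
  −0.37·log₂(0.28) = 0.67951
  −0.27·log₂(0.33) = 0.43185
H(P,Q) = 2.7684 bits.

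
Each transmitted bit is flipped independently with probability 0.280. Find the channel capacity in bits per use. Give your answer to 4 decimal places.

Binary symmetric channel: C = 1 − h₂(ε) where h₂ is the binary entropy function.
h₂(0.280) = −0.280·log₂0.280 − 0.720·log₂0.720 = 0.8555.
C = 1 − 0.8555 = 0.1445 bits per channel use.

0.1445 bits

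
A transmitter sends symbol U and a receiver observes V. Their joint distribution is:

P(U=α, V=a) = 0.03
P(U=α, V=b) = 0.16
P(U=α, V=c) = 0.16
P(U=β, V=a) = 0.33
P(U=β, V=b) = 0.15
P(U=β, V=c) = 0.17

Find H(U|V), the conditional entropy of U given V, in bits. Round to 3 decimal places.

Chain rule: H(U|V) = H(U,V) − H(V).
Marginals: p(U) = (0.3500, 0.6500), p(V) = (0.3600, 0.3100, 0.3300).
H(U,V) = 2.3708 bits; H(V) = 1.5822 bits.
H(U|V) = 2.3708 − 1.5822 = 0.789 bits.

0.789 bits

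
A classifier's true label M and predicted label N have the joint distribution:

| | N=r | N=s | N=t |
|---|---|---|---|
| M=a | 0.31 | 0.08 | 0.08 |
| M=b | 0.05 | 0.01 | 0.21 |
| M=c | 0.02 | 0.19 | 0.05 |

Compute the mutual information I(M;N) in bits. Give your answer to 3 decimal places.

Marginals: p(M) = (0.4700, 0.2700, 0.2600), p(N) = (0.3800, 0.2800, 0.3400).
I(M;N) = Σ p(x,y)·log₂[p(x,y)/(p(x)p(y))].
  (a,r): 0.31·log₂(1.7357) = 0.2466
  (a,s): 0.08·log₂(0.6079) = -0.0574
  (a,t): 0.08·log₂(0.5006) = -0.0799
  (b,r): 0.05·log₂(0.4873) = -0.0519
  (b,s): 0.01·log₂(0.1323) = -0.0292
  (b,t): 0.21·log₂(2.2876) = 0.2507
  (c,r): 0.02·log₂(0.2024) = -0.0461
  (c,s): 0.19·log₂(2.6099) = 0.2630
  (c,t): 0.05·log₂(0.5656) = -0.0411
Sum = 0.455 bits.

0.455 bits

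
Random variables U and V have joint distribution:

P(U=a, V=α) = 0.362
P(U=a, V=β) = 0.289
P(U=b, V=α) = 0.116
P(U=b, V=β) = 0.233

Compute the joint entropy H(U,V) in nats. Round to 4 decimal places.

1.3159 nats

H(U,V) = −Σ p(x,y)·ln p(x,y) over all 4 cells.
  cell (a,α): −0.362·ln0.362 = 0.36783
  cell (a,β): −0.289·ln0.289 = 0.35874
  cell (b,α): −0.116·ln0.116 = 0.24988
  cell (b,β): −0.233·ln0.233 = 0.33942
Sum = 1.3159 nats.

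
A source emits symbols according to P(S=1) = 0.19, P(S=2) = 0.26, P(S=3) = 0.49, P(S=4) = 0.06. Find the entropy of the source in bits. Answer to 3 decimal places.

1.708 bits

H(S) = −Σ p·log₂ p.
  −(0.19)·log₂(0.19) = 0.4552
  −(0.26)·log₂(0.26) = 0.5053
  −(0.49)·log₂(0.49) = 0.5043
  −(0.06)·log₂(0.06) = 0.2435
Sum: 0.4552 + 0.5053 + 0.5043 + 0.2435 = 1.708 bits.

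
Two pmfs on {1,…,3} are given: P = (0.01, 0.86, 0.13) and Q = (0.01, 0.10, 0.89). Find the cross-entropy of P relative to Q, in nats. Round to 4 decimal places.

H(P,Q) = −Σ p·ln q.
  −0.01·ln(0.01) = 0.04605
  −0.86·ln(0.10) = 1.98022
  −0.13·ln(0.89) = 0.01515
H(P,Q) = 2.0414 nats.

2.0414 nats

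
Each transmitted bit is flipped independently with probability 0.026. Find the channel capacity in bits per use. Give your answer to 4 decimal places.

Binary symmetric channel: C = 1 − h₂(ε) where h₂ is the binary entropy function.
h₂(0.026) = −0.026·log₂0.026 − 0.974·log₂0.974 = 0.1739.
C = 1 − 0.1739 = 0.8261 bits per channel use.

0.8261 bits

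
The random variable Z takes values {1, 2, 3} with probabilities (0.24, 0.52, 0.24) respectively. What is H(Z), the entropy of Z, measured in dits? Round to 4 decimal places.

H(Z) = −Σ p·log₁₀ p.
  −(0.24)·log₁₀(0.24) = 0.14875
  −(0.52)·log₁₀(0.52) = 0.14768
  −(0.24)·log₁₀(0.24) = 0.14875
Sum: 0.14875 + 0.14768 + 0.14875 = 0.4452 dits.

0.4452 dits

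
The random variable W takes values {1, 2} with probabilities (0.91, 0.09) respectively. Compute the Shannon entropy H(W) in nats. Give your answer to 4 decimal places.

H(W) = −Σ p·ln p.
  −(0.91)·ln(0.91) = 0.08582
  −(0.09)·ln(0.09) = 0.21672
Sum: 0.08582 + 0.21672 = 0.3025 nats.

0.3025 nats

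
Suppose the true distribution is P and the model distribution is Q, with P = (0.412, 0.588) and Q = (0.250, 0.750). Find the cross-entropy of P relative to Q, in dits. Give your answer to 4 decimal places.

H(P,Q) = −Σ p·log₁₀ q.
  −0.412·log₁₀(0.250) = 0.24805
  −0.588·log₁₀(0.750) = 0.07346
H(P,Q) = 0.3215 dits.

0.3215 dits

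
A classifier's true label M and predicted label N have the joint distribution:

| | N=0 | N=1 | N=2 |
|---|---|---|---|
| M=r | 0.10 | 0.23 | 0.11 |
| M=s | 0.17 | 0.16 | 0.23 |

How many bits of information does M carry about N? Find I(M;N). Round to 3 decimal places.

Marginals: p(M) = (0.4400, 0.5600), p(N) = (0.2700, 0.3900, 0.3400).
I(M;N) = H(M) + H(N) − H(M,N).
H(M) = 0.9896, H(N) = 1.5690, H(M,N) = 2.5154.
I(M;N) = 0.9896 + 1.5690 − 2.5154 = 0.043 bits.

0.043 bits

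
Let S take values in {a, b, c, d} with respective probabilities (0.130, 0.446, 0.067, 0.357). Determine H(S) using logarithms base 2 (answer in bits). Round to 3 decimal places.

H(S) = −Σ p·log₂ p.
  −(0.130)·log₂(0.130) = 0.3826
  −(0.446)·log₂(0.446) = 0.5195
  −(0.067)·log₂(0.067) = 0.2613
  −(0.357)·log₂(0.357) = 0.5305
Sum: 0.3826 + 0.5195 + 0.2613 + 0.5305 = 1.694 bits.

1.694 bits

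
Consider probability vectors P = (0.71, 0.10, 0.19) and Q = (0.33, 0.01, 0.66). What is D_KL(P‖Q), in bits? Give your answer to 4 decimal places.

0.7757 bits

D(P‖Q) = Σ p·log₂(p/q).
  0.71·log₂(0.71/0.33) = 0.78480
  0.10·log₂(0.10/0.01) = 0.33219
  0.19·log₂(0.19/0.66) = -0.34133
D(P‖Q) = 0.7757 bits.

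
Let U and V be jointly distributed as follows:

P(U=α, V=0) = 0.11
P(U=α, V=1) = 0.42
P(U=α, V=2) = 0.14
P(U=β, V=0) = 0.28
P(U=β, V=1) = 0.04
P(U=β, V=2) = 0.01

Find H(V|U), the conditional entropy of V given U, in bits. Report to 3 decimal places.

1.125 bits

Chain rule: H(V|U) = H(U,V) − H(U).
Marginals: p(U) = (0.6700, 0.3300), p(V) = (0.3900, 0.4600, 0.1500).
H(U,V) = 2.0395 bits; H(U) = 0.9149 bits.
H(V|U) = 2.0395 − 0.9149 = 1.125 bits.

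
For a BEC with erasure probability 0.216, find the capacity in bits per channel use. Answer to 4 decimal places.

Binary erasure channel: capacity C = 1 − ε.
C = 1 − 0.216 = 0.7840 bits per channel use.

0.7840 bits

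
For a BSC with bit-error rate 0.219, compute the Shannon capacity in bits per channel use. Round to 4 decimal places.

Binary symmetric channel: C = 1 − h₂(ε) where h₂ is the binary entropy function.
h₂(0.219) = −0.219·log₂0.219 − 0.781·log₂0.781 = 0.7583.
C = 1 − 0.7583 = 0.2417 bits per channel use.

0.2417 bits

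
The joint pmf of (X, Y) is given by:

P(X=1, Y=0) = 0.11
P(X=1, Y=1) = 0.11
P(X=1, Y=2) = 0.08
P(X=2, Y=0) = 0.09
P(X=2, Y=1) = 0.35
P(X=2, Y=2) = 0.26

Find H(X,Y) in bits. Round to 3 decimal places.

2.340 bits

H(X,Y) = −Σ p(x,y)·log₂ p(x,y) over all 6 cells.
  cell (1,0): −0.11·log₂0.11 = 0.3503
  cell (1,1): −0.11·log₂0.11 = 0.3503
  cell (1,2): −0.08·log₂0.08 = 0.2915
  cell (2,0): −0.09·log₂0.09 = 0.3127
  cell (2,1): −0.35·log₂0.35 = 0.5301
  cell (2,2): −0.26·log₂0.26 = 0.5053
Sum = 2.340 bits.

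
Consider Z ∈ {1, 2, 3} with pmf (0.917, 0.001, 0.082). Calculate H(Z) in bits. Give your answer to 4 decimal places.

H(Z) = −Σ p·log₂ p.
  −(0.917)·log₂(0.917) = 0.11463
  −(0.001)·log₂(0.001) = 0.00997
  −(0.082)·log₂(0.082) = 0.29588
Sum: 0.11463 + 0.00997 + 0.29588 = 0.4205 bits.

0.4205 bits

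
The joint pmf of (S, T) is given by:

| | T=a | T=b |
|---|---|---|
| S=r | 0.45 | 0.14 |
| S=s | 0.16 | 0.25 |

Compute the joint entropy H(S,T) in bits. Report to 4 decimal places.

H(S,T) = −Σ p(x,y)·log₂ p(x,y) over all 4 cells.
  cell (r,a): −0.45·log₂0.45 = 0.51840
  cell (r,b): −0.14·log₂0.14 = 0.39711
  cell (s,a): −0.16·log₂0.16 = 0.42302
  cell (s,b): −0.25·log₂0.25 = 0.50000
Sum = 1.8385 bits.

1.8385 bits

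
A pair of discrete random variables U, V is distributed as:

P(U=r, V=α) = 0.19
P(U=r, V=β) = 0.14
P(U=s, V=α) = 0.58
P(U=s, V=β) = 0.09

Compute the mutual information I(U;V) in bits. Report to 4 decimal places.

0.0721 bits

Marginals: p(U) = (0.3300, 0.6700), p(V) = (0.7700, 0.2300).
I(U;V) = Σ p(x,y)·log₂[p(x,y)/(p(x)p(y))].
  (r,α): 0.19·log₂(0.7477) = -0.07969
  (r,β): 0.14·log₂(1.8445) = 0.12366
  (s,α): 0.58·log₂(1.1242) = 0.09800
  (s,β): 0.09·log₂(0.5840) = -0.06983
Sum = 0.0721 bits.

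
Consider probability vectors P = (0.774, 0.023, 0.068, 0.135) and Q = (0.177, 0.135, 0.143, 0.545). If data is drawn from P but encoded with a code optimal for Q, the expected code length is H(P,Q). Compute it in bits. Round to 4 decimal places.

H(P,Q) = −Σ p·log₂ q.
  −0.774·log₂(0.177) = 1.93359
  −0.023·log₂(0.135) = 0.06645
  −0.068·log₂(0.143) = 0.19080
  −0.135·log₂(0.545) = 0.11822
H(P,Q) = 2.3091 bits.

2.3091 bits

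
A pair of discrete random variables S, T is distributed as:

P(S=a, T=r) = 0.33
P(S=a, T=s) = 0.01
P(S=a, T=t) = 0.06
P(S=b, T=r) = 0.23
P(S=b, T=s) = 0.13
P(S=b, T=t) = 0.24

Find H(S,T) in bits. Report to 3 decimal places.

H(S,T) = −Σ p(x,y)·log₂ p(x,y) over all 6 cells.
  cell (a,r): −0.33·log₂0.33 = 0.5278
  cell (a,s): −0.01·log₂0.01 = 0.0664
  cell (a,t): −0.06·log₂0.06 = 0.2435
  cell (b,r): −0.23·log₂0.23 = 0.4877
  cell (b,s): −0.13·log₂0.13 = 0.3826
  cell (b,t): −0.24·log₂0.24 = 0.4941
Sum = 2.202 bits.

2.202 bits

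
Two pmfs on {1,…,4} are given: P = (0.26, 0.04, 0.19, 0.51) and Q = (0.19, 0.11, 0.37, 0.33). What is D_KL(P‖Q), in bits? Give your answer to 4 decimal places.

D(P‖Q) = Σ p·log₂(p/q).
  0.26·log₂(0.26/0.19) = 0.11765
  0.04·log₂(0.04/0.11) = -0.05838
  0.19·log₂(0.19/0.37) = -0.18269
  0.51·log₂(0.51/0.33) = 0.32030
D(P‖Q) = 0.1969 bits.

0.1969 bits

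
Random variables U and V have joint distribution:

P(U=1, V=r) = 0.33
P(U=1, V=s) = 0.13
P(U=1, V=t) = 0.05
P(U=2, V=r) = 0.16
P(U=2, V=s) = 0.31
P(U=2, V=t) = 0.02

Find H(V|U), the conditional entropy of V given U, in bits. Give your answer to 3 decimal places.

Chain rule: H(V|U) = H(U,V) − H(U).
Marginals: p(U) = (0.5100, 0.4900), p(V) = (0.4900, 0.4400, 0.0700).
H(U,V) = 2.1863 bits; H(U) = 0.9997 bits.
H(V|U) = 2.1863 − 0.9997 = 1.187 bits.

1.187 bits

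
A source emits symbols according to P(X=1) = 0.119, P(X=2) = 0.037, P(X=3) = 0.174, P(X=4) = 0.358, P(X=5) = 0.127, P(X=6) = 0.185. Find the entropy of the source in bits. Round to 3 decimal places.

H(X) = −Σ p·log₂ p.
  −(0.119)·log₂(0.119) = 0.3654
  −(0.037)·log₂(0.037) = 0.1760
  −(0.174)·log₂(0.174) = 0.4390
  −(0.358)·log₂(0.358) = 0.5305
  −(0.127)·log₂(0.127) = 0.3781
  −(0.185)·log₂(0.185) = 0.4504
Sum: 0.3654 + 0.1760 + 0.4390 + 0.5305 + 0.3781 + 0.4504 = 2.339 bits.

2.339 bits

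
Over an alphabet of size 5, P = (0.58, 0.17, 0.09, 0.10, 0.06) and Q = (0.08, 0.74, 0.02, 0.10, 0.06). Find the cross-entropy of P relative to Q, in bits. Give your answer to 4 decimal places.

H(P,Q) = −Σ p·log₂ q.
  −0.58·log₂(0.08) = 2.11344
  −0.17·log₂(0.74) = 0.07385
  −0.09·log₂(0.02) = 0.50795
  −0.10·log₂(0.10) = 0.33219
  −0.06·log₂(0.06) = 0.24353
H(P,Q) = 3.2710 bits.

3.2710 bits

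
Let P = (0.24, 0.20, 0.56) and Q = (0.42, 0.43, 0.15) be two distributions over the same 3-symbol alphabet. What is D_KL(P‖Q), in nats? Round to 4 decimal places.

D(P‖Q) = Σ p·ln(p/q).
  0.24·ln(0.24/0.42) = -0.13431
  0.20·ln(0.20/0.43) = -0.15309
  0.56·ln(0.56/0.15) = 0.73769
D(P‖Q) = 0.4503 nats.

0.4503 nats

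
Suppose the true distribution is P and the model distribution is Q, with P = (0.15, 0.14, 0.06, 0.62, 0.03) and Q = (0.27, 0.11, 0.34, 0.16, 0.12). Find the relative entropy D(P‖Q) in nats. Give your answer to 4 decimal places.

D(P‖Q) = Σ p·ln(p/q).
  0.15·ln(0.15/0.27) = -0.08817
  0.14·ln(0.14/0.11) = 0.03376
  0.06·ln(0.06/0.34) = -0.10408
  0.62·ln(0.62/0.16) = 0.83982
  0.03·ln(0.03/0.12) = -0.04159
D(P‖Q) = 0.6397 nats.

0.6397 nats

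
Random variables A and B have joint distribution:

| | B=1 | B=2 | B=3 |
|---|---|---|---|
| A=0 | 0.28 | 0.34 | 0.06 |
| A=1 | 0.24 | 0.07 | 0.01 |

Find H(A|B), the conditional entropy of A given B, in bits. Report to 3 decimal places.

Chain rule: H(A|B) = H(A,B) − H(B).
Marginals: p(A) = (0.6800, 0.3200), p(B) = (0.5200, 0.4100, 0.0700).
H(A,B) = 2.1161 bits; H(B) = 1.2865 bits.
H(A|B) = 2.1161 − 1.2865 = 0.830 bits.

0.830 bits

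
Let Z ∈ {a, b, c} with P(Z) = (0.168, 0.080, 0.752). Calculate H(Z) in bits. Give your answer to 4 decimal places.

H(Z) = −Σ p·log₂ p.
  −(0.168)·log₂(0.168) = 0.43234
  −(0.080)·log₂(0.080) = 0.29151
  −(0.752)·log₂(0.752) = 0.30922
Sum: 0.43234 + 0.29151 + 0.30922 = 1.0331 bits.

1.0331 bits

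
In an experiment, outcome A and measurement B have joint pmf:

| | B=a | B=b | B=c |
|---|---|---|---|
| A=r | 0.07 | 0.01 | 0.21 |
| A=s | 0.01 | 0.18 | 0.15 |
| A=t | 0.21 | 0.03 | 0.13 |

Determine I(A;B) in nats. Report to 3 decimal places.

0.238 nats

Marginals: p(A) = (0.2900, 0.3400, 0.3700), p(B) = (0.2900, 0.2200, 0.4900).
I(A;B) = Σ p(x,y)·ln[p(x,y)/(p(x)p(y))].
  (r,a): 0.07·ln(0.8323) = -0.0128
  (r,b): 0.01·ln(0.1567) = -0.0185
  (r,c): 0.21·ln(1.4778) = 0.0820
  (s,a): 0.01·ln(0.1014) = -0.0229
  (s,b): 0.18·ln(2.4064) = 0.1581
  (s,c): 0.15·ln(0.9004) = -0.0157
  (t,a): 0.21·ln(1.9571) = 0.1410
  (t,b): 0.03·ln(0.3686) = -0.0299
  (t,c): 0.13·ln(0.7170) = -0.0432
Sum = 0.238 nats.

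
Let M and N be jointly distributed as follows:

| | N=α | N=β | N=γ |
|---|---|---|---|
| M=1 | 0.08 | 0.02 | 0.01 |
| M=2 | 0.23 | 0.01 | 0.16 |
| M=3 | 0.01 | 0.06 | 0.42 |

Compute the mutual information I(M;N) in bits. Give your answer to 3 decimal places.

Marginals: p(M) = (0.1100, 0.4000, 0.4900), p(N) = (0.3200, 0.0900, 0.5900).
I(M;N) = H(M) + H(N) − H(M,N).
H(M) = 1.3833, H(N) = 1.2878, H(M,N) = 2.2836.
I(M;N) = 1.3833 + 1.2878 − 2.2836 = 0.388 bits.

0.388 bits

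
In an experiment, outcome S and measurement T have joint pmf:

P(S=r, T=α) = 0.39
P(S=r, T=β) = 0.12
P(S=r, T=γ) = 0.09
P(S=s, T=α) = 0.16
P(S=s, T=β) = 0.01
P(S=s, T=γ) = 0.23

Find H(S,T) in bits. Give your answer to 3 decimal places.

2.187 bits

H(S,T) = −Σ p(x,y)·log₂ p(x,y) over all 6 cells.
  cell (r,α): −0.39·log₂0.39 = 0.5298
  cell (r,β): −0.12·log₂0.12 = 0.3671
  cell (r,γ): −0.09·log₂0.09 = 0.3127
  cell (s,α): −0.16·log₂0.16 = 0.4230
  cell (s,β): −0.01·log₂0.01 = 0.0664
  cell (s,γ): −0.23·log₂0.23 = 0.4877
Sum = 2.187 bits.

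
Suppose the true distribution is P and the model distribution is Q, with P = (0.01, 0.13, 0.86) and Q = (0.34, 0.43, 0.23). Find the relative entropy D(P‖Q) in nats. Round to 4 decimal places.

D(P‖Q) = Σ p·ln(p/q).
  0.01·ln(0.01/0.34) = -0.03526
  0.13·ln(0.13/0.43) = -0.15551
  0.86·ln(0.86/0.23) = 1.13421
D(P‖Q) = 0.9434 nats.

0.9434 nats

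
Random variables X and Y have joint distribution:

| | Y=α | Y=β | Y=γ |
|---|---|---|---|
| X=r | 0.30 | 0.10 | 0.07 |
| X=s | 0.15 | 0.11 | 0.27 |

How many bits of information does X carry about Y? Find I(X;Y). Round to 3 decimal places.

0.125 bits

Marginals: p(X) = (0.4700, 0.5300), p(Y) = (0.4500, 0.2100, 0.3400).
I(X;Y) = Σ p(x,y)·log₂[p(x,y)/(p(x)p(y))].
  (r,α): 0.30·log₂(1.4184) = 0.1513
  (r,β): 0.10·log₂(1.0132) = 0.0019
  (r,γ): 0.07·log₂(0.4380) = -0.0834
  (s,α): 0.15·log₂(0.6289) = -0.1004
  (s,β): 0.11·log₂(0.9883) = -0.0019
  (s,γ): 0.27·log₂(1.4983) = 0.1575
Sum = 0.125 bits.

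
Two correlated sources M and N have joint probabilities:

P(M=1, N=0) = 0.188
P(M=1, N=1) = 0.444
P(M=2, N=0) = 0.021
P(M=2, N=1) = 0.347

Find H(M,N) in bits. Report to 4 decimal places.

1.6203 bits

H(M,N) = −Σ p(x,y)·log₂ p(x,y) over all 4 cells.
  cell (1,0): −0.188·log₂0.188 = 0.45330
  cell (1,1): −0.444·log₂0.444 = 0.52009
  cell (2,0): −0.021·log₂0.021 = 0.11704
  cell (2,1): −0.347·log₂0.347 = 0.52987
Sum = 1.6203 bits.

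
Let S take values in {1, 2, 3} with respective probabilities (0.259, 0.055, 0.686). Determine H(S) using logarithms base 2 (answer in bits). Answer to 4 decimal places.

1.1079 bits

H(S) = −Σ p·log₂ p.
  −(0.259)·log₂(0.259) = 0.50478
  −(0.055)·log₂(0.055) = 0.23014
  −(0.686)·log₂(0.686) = 0.37299
Sum: 0.50478 + 0.23014 + 0.37299 = 1.1079 bits.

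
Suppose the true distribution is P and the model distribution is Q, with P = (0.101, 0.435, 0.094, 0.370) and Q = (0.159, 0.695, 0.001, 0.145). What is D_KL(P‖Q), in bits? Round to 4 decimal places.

0.7560 bits

D(P‖Q) = Σ p·log₂(p/q).
  0.101·log₂(0.101/0.159) = -0.06612
  0.435·log₂(0.435/0.695) = -0.29406
  0.094·log₂(0.094/0.001) = 0.61613
  0.370·log₂(0.370/0.145) = 0.50004
D(P‖Q) = 0.7560 bits.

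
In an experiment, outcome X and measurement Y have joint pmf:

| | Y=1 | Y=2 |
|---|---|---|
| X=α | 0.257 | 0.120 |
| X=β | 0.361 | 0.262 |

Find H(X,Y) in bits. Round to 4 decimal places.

H(X,Y) = −Σ p(x,y)·log₂ p(x,y) over all 4 cells.
  cell (α,1): −0.257·log₂0.257 = 0.50376
  cell (α,2): −0.120·log₂0.120 = 0.36707
  cell (β,1): −0.361·log₂0.361 = 0.53064
  cell (β,2): −0.262·log₂0.262 = 0.50628
Sum = 1.9078 bits.

1.9078 bits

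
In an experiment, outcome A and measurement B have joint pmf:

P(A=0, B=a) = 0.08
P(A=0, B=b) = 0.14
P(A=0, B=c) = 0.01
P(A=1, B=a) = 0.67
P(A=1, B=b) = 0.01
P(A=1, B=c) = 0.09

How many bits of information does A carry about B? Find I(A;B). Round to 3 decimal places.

Marginals: p(A) = (0.2300, 0.7700), p(B) = (0.7500, 0.1500, 0.1000).
I(A;B) = H(A) + H(B) − H(A,B).
H(A) = 0.7780, H(B) = 1.0540, H(A,B) = 1.5213.
I(A;B) = 0.7780 + 1.0540 − 1.5213 = 0.311 bits.

0.311 bits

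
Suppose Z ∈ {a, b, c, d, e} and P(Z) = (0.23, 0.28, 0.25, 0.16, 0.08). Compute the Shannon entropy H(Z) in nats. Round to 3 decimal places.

H(Z) = −Σ p·ln p.
  −(0.23)·ln(0.23) = 0.3380
  −(0.28)·ln(0.28) = 0.3564
  −(0.25)·ln(0.25) = 0.3466
  −(0.16)·ln(0.16) = 0.2932
  −(0.08)·ln(0.08) = 0.2021
Sum: 0.3380 + 0.3564 + 0.3466 + 0.2932 + 0.2021 = 1.536 nats.

1.536 nats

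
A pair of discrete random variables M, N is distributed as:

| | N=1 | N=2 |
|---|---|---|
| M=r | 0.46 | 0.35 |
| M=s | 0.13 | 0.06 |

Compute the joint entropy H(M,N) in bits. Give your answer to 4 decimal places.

1.6716 bits

H(M,N) = −Σ p(x,y)·log₂ p(x,y) over all 4 cells.
  cell (r,1): −0.46·log₂0.46 = 0.51534
  cell (r,2): −0.35·log₂0.35 = 0.53010
  cell (s,1): −0.13·log₂0.13 = 0.38264
  cell (s,2): −0.06·log₂0.06 = 0.24353
Sum = 1.6716 bits.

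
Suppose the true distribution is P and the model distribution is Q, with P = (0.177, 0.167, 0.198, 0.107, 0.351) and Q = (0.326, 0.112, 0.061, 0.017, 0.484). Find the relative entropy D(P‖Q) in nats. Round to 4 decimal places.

0.2758 nats

D(P‖Q) = Σ p·ln(p/q).
  0.177·ln(0.177/0.326) = -0.10810
  0.167·ln(0.167/0.112) = 0.06672
  0.198·ln(0.198/0.061) = 0.23312
  0.107·ln(0.107/0.017) = 0.19684
  0.351·ln(0.351/0.484) = -0.11278
D(P‖Q) = 0.2758 nats.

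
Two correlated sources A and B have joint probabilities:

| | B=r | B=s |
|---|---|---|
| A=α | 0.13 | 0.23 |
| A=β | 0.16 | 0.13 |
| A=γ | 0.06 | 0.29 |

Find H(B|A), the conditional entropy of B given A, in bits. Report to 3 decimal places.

0.859 bits

Chain rule: H(B|A) = H(A,B) − H(A).
Marginals: p(A) = (0.3600, 0.2900, 0.3500), p(B) = (0.3500, 0.6500).
H(A,B) = 2.4374 bits; H(A) = 1.5786 bits.
H(B|A) = 2.4374 − 1.5786 = 0.859 bits.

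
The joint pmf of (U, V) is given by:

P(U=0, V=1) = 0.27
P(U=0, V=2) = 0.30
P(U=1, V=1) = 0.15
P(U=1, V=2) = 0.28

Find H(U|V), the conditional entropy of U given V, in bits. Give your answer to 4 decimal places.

0.9744 bits

Chain rule: H(U|V) = H(U,V) − H(V).
Marginals: p(U) = (0.5700, 0.4300), p(V) = (0.4200, 0.5800).
H(U,V) = 1.9559 bits; H(V) = 0.9815 bits.
H(U|V) = 1.9559 − 0.9815 = 0.9744 bits.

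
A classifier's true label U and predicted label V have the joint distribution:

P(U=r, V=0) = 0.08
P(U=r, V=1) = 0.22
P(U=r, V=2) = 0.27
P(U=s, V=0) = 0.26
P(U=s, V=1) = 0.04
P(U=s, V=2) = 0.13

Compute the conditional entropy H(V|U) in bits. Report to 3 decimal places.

1.370 bits

Marginals: p(U) = (0.5700, 0.4300), p(V) = (0.3400, 0.2600, 0.4000).
H(V|U) = Σ p(U) · H(V|U=·).
  U=r: p=0.5700, H(V|U=r) = 1.4383
  U=s: p=0.4300, H(V|U=s) = 1.2794
Weighted sum = 1.370 bits.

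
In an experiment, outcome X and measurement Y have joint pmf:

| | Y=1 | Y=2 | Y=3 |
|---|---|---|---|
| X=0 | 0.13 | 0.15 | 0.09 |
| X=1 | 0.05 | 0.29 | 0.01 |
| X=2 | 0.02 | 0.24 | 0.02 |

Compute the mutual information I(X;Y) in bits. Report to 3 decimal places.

Marginals: p(X) = (0.3700, 0.3500, 0.2800), p(Y) = (0.2000, 0.6800, 0.1200).
I(X;Y) = H(X) + H(Y) − H(X,Y).
H(X) = 1.5751, H(Y) = 1.2098, H(X,Y) = 2.6262.
I(X;Y) = 1.5751 + 1.2098 − 2.6262 = 0.159 bits.

0.159 bits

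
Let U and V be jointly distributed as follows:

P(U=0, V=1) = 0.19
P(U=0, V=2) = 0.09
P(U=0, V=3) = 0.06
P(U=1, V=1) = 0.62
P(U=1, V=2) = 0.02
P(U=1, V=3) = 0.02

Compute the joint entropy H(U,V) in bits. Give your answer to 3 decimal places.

H(U,V) = −Σ p(x,y)·log₂ p(x,y) over all 6 cells.
  cell (0,1): −0.19·log₂0.19 = 0.4552
  cell (0,2): −0.09·log₂0.09 = 0.3127
  cell (0,3): −0.06·log₂0.06 = 0.2435
  cell (1,1): −0.62·log₂0.62 = 0.4276
  cell (1,2): −0.02·log₂0.02 = 0.1129
  cell (1,3): −0.02·log₂0.02 = 0.1129
Sum = 1.665 bits.

1.665 bits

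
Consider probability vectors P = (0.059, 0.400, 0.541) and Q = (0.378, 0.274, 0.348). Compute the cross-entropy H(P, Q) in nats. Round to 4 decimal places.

1.1463 nats

H(P,Q) = −Σ p·ln q.
  −0.059·ln(0.378) = 0.05740
  −0.400·ln(0.274) = 0.51785
  −0.541·ln(0.348) = 0.57105
H(P,Q) = 1.1463 nats.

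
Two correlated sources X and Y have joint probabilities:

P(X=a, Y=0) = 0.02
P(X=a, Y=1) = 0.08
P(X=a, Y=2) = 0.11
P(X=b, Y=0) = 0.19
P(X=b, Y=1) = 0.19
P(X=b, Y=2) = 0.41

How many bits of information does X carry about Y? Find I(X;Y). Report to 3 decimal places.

0.022 bits

Marginals: p(X) = (0.2100, 0.7900), p(Y) = (0.2100, 0.2700, 0.5200).
I(X;Y) = Σ p(x,y)·log₂[p(x,y)/(p(x)p(y))].
  (a,0): 0.02·log₂(0.4535) = -0.0228
  (a,1): 0.08·log₂(1.4109) = 0.0397
  (a,2): 0.11·log₂(1.0073) = 0.0012
  (b,0): 0.19·log₂(1.1453) = 0.0372
  (b,1): 0.19·log₂(0.8908) = -0.0317
  (b,2): 0.41·log₂(0.9981) = -0.0012
Sum = 0.022 bits.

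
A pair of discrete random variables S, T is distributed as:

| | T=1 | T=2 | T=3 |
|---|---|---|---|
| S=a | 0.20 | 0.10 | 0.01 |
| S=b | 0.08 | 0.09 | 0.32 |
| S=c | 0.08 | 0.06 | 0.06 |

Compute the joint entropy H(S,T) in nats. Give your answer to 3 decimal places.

H(S,T) = −Σ p(x,y)·ln p(x,y) over all 9 cells.
  cell (a,1): −0.20·ln0.20 = 0.3219
  cell (a,2): −0.10·ln0.10 = 0.2303
  cell (a,3): −0.01·ln0.01 = 0.0461
  cell (b,1): −0.08·ln0.08 = 0.2021
  cell (b,2): −0.09·ln0.09 = 0.2167
  cell (b,3): −0.32·ln0.32 = 0.3646
  cell (c,1): −0.08·ln0.08 = 0.2021
  cell (c,2): −0.06·ln0.06 = 0.1688
  cell (c,3): −0.06·ln0.06 = 0.1688
Sum = 1.921 nats.

1.921 nats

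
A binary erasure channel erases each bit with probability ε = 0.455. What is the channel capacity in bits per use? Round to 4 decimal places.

Binary erasure channel: capacity C = 1 − ε.
C = 1 − 0.455 = 0.5450 bits per channel use.

0.5450 bits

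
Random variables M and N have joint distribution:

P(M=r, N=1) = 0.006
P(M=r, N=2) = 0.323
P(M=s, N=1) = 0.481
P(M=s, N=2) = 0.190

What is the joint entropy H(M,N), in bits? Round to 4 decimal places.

1.5340 bits

H(M,N) = −Σ p(x,y)·log₂ p(x,y) over all 4 cells.
  cell (r,1): −0.006·log₂0.006 = 0.04428
  cell (r,2): −0.323·log₂0.323 = 0.52662
  cell (s,1): −0.481·log₂0.481 = 0.50788
  cell (s,2): −0.190·log₂0.190 = 0.45523
Sum = 1.5340 bits.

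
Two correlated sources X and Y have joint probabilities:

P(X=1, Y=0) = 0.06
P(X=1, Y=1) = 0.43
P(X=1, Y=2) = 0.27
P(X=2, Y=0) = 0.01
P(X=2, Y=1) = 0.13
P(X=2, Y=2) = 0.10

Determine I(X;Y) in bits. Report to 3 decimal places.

0.004 bits

Marginals: p(X) = (0.7600, 0.2400), p(Y) = (0.0700, 0.5600, 0.3700).
I(X;Y) = Σ p(x,y)·log₂[p(x,y)/(p(x)p(y))].
  (1,0): 0.06·log₂(1.1278) = 0.0104
  (1,1): 0.43·log₂(1.0103) = 0.0064
  (1,2): 0.27·log₂(0.9602) = -0.0158
  (2,0): 0.01·log₂(0.5952) = -0.0075
  (2,1): 0.13·log₂(0.9673) = -0.0062
  (2,2): 0.10·log₂(1.1261) = 0.0171
Sum = 0.004 bits.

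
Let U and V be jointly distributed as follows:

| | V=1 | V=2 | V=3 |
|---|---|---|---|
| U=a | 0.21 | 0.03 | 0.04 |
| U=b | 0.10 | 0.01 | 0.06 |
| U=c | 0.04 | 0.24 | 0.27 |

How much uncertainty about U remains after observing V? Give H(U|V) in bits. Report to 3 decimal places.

Chain rule: H(U|V) = H(U,V) − H(V).
Marginals: p(U) = (0.2800, 0.1700, 0.5500), p(V) = (0.3500, 0.2800, 0.3700).
H(U,V) = 2.6424 bits; H(V) = 1.5751 bits.
H(U|V) = 2.6424 − 1.5751 = 1.067 bits.

1.067 bits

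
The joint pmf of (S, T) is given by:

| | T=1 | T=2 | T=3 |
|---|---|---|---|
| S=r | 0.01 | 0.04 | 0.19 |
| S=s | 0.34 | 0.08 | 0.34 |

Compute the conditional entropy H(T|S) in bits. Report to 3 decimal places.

Chain rule: H(T|S) = H(S,T) − H(S).
Marginals: p(S) = (0.2400, 0.7600), p(T) = (0.3500, 0.1200, 0.5300).
H(S,T) = 2.0573 bits; H(S) = 0.7950 bits.
H(T|S) = 2.0573 − 0.7950 = 1.262 bits.

1.262 bits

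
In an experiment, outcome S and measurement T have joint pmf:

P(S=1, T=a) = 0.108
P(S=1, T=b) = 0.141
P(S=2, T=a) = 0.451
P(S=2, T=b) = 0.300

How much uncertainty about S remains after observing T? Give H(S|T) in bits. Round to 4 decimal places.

0.7945 bits

Marginals: p(S) = (0.2490, 0.7510), p(T) = (0.5590, 0.4410).
H(S|T) = Σ p(T) · H(S|T=·).
  T=a: p=0.5590, H(S|T=a) = 0.7081
  T=b: p=0.4410, H(S|T=b) = 0.9041
Weighted sum = 0.7945 bits.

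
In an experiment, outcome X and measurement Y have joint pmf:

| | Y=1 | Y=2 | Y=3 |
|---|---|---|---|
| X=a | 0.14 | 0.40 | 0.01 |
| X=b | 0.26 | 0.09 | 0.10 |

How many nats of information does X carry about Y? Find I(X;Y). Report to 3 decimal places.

Marginals: p(X) = (0.5500, 0.4500), p(Y) = (0.4000, 0.4900, 0.1100).
I(X;Y) = Σ p(x,y)·ln[p(x,y)/(p(x)p(y))].
  (a,1): 0.14·ln(0.6364) = -0.0633
  (a,2): 0.40·ln(1.4842) = 0.1580
  (a,3): 0.01·ln(0.1653) = -0.0180
  (b,1): 0.26·ln(1.4444) = 0.0956
  (b,2): 0.09·ln(0.4082) = -0.0806
  (b,3): 0.10·ln(2.0202) = 0.0703
Sum = 0.162 nats.

0.162 nats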